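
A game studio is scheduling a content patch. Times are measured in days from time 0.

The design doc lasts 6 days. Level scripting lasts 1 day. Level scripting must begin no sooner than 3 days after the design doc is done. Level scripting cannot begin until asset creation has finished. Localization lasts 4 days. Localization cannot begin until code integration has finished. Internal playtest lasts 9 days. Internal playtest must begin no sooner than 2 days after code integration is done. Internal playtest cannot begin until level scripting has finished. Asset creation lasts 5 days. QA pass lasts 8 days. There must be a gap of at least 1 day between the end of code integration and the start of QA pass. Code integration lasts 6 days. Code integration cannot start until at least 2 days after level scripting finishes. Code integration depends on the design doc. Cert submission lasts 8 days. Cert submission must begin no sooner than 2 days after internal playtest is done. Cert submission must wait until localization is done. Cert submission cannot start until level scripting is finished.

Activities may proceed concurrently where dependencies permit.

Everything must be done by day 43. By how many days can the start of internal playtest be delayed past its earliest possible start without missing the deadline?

4

Nothing blocks asset creation, so it runs from day 0 to day 5.
The design doc can start immediately at day 0; it finishes at day 6.
Level scripting needs all of the design doc (finishes day 6, plus 3-day gap → day 9); asset creation (finishes day 5). That puts its earliest start at day 9; it finishes at 9 + 1 = day 10.
Code integration has to wait for level scripting (finishes day 10, plus 2-day gap → day 12); the design doc (finishes day 6). The latest of these is day 12, so code integration runs day 12 to 12 + 6 = day 18.
Internal playtest needs all of code integration (finishes day 18, plus 2-day gap → day 20); level scripting (finishes day 10). That puts its earliest start at day 20; it finishes at 20 + 9 = day 29.

Working backward from the deadline:
Nothing follows cert submission; the deadline of day 43 is its only limit. It must start by 43 − 8 = day 35.
Internal playtest must finish before cert submission (must start by day 35, minus 2-day gap → day 33). With a 9-day duration, internal playtest must start by 33 − 9 = day 24.
So internal playtest can start as early as day 20 and as late as day 24, giving 24 − 20 = 4 days of slack.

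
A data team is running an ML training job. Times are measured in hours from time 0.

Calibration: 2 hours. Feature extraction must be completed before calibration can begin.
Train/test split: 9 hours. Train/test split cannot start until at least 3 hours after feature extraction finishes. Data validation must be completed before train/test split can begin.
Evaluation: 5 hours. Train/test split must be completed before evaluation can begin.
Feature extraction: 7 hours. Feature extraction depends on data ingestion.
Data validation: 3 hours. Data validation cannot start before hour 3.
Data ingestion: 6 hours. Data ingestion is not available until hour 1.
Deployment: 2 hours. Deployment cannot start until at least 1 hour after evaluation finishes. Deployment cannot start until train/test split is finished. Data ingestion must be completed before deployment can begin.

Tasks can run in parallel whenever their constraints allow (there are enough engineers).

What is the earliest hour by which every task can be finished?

34

Data validation cannot begin until its own release at hour 3. It runs from hour 3 to 3 + 3 = hour 6.
Data ingestion cannot begin until its own release at hour 1. It runs from hour 1 to 1 + 6 = hour 7.
After data ingestion (finishes hour 7), feature extraction can start at hour 7 and finishes at hour 14.
Calibration waits on feature extraction (finishes hour 14), so it starts at hour 14 and finishes at 14 + 2 = hour 16.
Train/test split cannot start until feature extraction (finishes hour 14, plus 3-hour gap → hour 17); data validation (finishes hour 6). The controlling bound is hour 17, so train/test split finishes at 17 + 9 = hour 26.
After train/test split (finishes hour 26), evaluation can start at hour 26 and finishes at hour 31.
Deployment has to wait for evaluation (finishes hour 31, plus 1-hour gap → hour 32); train/test split (finishes hour 26); data ingestion (finishes hour 7). The latest of these is hour 32, so deployment runs hour 32 to 32 + 2 = hour 34.
All tasks are finished once the last one completes. Finish times: Data ingestion at 7, Data validation at 6, Feature extraction at 14, Train/test split at 26, Evaluation at 31, Calibration at 16, Deployment at 34. The latest is hour 34.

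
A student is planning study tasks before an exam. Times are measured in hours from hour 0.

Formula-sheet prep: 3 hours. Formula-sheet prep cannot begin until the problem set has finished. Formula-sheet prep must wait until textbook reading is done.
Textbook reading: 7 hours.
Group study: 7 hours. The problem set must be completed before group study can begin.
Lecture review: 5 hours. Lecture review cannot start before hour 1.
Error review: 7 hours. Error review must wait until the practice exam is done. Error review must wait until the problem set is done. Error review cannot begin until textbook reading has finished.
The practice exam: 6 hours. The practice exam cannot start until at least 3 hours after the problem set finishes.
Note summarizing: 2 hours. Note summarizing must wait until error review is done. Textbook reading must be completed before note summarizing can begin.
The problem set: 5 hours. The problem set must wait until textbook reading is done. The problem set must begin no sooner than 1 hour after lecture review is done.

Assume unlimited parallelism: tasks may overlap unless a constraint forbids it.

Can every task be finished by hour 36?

Yes

Lecture review cannot begin until its own release at hour 1. It runs from hour 1 to 1 + 5 = hour 6.
Textbook reading can start immediately at hour 0; it finishes at hour 7.
The problem set needs all of textbook reading (finishes hour 7); lecture review (finishes hour 6, plus 1-hour gap → hour 7). That puts its earliest start at hour 7; it finishes at 7 + 5 = hour 12.
Formula-sheet prep has to wait for the problem set (finishes hour 12); textbook reading (finishes hour 7). The latest of these is hour 12, so formula-sheet prep runs hour 12 to 12 + 3 = hour 15.
Group study waits on the problem set (finishes hour 12), so it starts at hour 12 and finishes at 12 + 7 = hour 19.
The practice exam cannot begin until the problem set (finishes hour 12, plus 3-hour gap → hour 15). It runs from hour 15 to 15 + 6 = hour 21.
Error review has to wait for the practice exam (finishes hour 21); the problem set (finishes hour 12); textbook reading (finishes hour 7). The latest of these is hour 21, so error review runs hour 21 to 21 + 7 = hour 28.
Note summarizing cannot start until error review (finishes hour 28); textbook reading (finishes hour 7). The controlling bound is hour 28, so note summarizing finishes at 28 + 2 = hour 30.
Every task is finished by hour 30, which is no later than the deadline of 36, so the schedule is feasible.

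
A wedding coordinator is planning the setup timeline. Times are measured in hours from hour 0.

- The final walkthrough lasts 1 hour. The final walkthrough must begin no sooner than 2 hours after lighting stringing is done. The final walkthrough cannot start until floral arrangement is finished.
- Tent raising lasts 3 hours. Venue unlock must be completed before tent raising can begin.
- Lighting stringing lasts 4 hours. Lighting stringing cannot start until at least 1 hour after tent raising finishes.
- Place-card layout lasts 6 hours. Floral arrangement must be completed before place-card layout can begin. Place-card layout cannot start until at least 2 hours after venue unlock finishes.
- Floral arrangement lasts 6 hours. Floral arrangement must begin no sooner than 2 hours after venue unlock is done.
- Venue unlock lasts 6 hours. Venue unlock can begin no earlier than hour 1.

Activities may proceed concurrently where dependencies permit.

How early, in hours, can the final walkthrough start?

After its own release at hour 1, venue unlock can start at hour 1 and finishes at hour 7.
Floral arrangement waits on venue unlock (finishes hour 7, plus 2-hour gap → hour 9), so it starts at hour 9 and finishes at 9 + 6 = hour 15.
After venue unlock (finishes hour 7), tent raising can start at hour 7 and finishes at hour 10.
Lighting stringing cannot begin until tent raising (finishes hour 10, plus 1-hour gap → hour 11). It runs from hour 11 to 11 + 4 = hour 15.
The final walkthrough waits on lighting stringing (finishes hour 15, plus 2-hour gap → hour 17); floral arrangement (finishes hour 15). The latest of these is hour 17, which is the earliest the final walkthrough can start.

17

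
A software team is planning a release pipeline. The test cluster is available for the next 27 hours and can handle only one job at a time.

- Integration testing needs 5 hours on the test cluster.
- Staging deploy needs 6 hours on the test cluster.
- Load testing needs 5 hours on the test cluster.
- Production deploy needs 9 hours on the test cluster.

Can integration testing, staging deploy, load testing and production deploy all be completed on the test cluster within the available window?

Running back to back, the jobs need 5 + 6 + 5 + 9 = 25 hours on the test cluster.
Since 25 ≤ 27, they fit within the window.

Yes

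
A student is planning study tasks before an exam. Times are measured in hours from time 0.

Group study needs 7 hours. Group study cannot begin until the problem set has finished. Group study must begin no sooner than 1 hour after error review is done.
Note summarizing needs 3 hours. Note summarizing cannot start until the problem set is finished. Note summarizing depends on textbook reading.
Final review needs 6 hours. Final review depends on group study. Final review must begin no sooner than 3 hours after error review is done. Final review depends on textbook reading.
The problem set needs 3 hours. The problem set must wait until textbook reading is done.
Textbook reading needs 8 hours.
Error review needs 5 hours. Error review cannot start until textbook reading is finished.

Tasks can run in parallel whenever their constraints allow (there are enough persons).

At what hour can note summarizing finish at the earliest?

14

Nothing blocks textbook reading, so it runs from hour 0 to hour 8.
The problem set cannot begin until textbook reading (finishes hour 8). It runs from hour 8 to 8 + 3 = hour 11.
Note summarizing cannot start until the problem set (finishes hour 11); textbook reading (finishes hour 8). The controlling bound is hour 11, so note summarizing finishes at 11 + 3 = hour 14.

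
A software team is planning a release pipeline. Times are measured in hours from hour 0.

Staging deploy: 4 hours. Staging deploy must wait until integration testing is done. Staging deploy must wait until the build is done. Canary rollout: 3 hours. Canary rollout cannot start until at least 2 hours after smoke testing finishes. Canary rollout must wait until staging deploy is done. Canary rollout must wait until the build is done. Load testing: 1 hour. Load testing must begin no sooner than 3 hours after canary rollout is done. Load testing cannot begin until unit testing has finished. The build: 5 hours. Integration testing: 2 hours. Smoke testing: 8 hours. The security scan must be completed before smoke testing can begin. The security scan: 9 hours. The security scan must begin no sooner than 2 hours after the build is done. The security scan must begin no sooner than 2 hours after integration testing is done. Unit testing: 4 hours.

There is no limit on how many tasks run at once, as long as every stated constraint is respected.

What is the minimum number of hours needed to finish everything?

Nothing blocks integration testing, so it runs from hour 0 to hour 2.
Unit testing can start immediately at hour 0; it finishes at hour 4.
The build has no prerequisites, so it starts at hour 0 and finishes at hour 5.
Staging deploy has to wait for integration testing (finishes hour 2); the build (finishes hour 5). The latest of these is hour 5, so staging deploy runs hour 5 to 5 + 4 = hour 9.
For the security scan: the build (finishes hour 5, plus 2-hour gap → hour 7); integration testing (finishes hour 2, plus 2-hour gap → hour 4). Taking the maximum gives a start of hour 7, and it finishes at 7 + 9 = hour 16.
Smoke testing waits on the security scan (finishes hour 16), so it starts at hour 16 and finishes at 16 + 8 = hour 24.
Canary rollout cannot start until smoke testing (finishes hour 24, plus 2-hour gap → hour 26); staging deploy (finishes hour 9); the build (finishes hour 5). The controlling bound is hour 26, so canary rollout finishes at 26 + 3 = hour 29.
Load testing cannot start until canary rollout (finishes hour 29, plus 3-hour gap → hour 32); unit testing (finishes hour 4). The controlling bound is hour 32, so load testing finishes at 32 + 1 = hour 33.
All tasks are finished once the last one completes. Finish times: The build at 5, Unit testing at 4, Integration testing at 2, The security scan at 16, Staging deploy at 9, Smoke testing at 24, Canary rollout at 29, Load testing at 33. The latest is hour 33.

33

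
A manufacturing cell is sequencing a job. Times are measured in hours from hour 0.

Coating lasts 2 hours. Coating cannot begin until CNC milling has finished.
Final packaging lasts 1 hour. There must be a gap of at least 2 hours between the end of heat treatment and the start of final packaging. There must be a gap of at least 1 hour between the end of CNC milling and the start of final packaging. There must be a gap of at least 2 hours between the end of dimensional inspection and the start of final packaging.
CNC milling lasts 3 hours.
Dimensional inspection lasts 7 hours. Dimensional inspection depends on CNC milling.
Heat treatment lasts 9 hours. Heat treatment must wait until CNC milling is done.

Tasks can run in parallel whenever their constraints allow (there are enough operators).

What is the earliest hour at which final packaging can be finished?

15

CNC milling can start immediately at hour 0; it finishes at hour 3.
Dimensional inspection cannot begin until CNC milling (finishes hour 3). It runs from hour 3 to 3 + 7 = hour 10.
After CNC milling (finishes hour 3), heat treatment can start at hour 3 and finishes at hour 12.
For final packaging: heat treatment (finishes hour 12, plus 2-hour gap → hour 14); CNC milling (finishes hour 3, plus 1-hour gap → hour 4); dimensional inspection (finishes hour 10, plus 2-hour gap → hour 12). Taking the maximum gives a start of hour 14, and it finishes at 14 + 1 = hour 15.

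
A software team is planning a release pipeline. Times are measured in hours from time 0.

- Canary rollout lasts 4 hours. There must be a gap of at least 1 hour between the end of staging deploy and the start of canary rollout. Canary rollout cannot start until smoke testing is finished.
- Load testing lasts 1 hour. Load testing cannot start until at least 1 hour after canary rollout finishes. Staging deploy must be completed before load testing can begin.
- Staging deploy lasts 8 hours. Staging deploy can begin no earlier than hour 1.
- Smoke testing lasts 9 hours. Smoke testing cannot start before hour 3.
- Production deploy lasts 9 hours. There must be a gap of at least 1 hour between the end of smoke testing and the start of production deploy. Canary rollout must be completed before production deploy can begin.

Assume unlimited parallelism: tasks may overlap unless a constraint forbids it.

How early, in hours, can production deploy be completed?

25

Smoke testing cannot begin until its own release at hour 3. It runs from hour 3 to 3 + 9 = hour 12.
Staging deploy cannot begin until its own release at hour 1. It runs from hour 1 to 1 + 8 = hour 9.
Canary rollout cannot start until staging deploy (finishes hour 9, plus 1-hour gap → hour 10); smoke testing (finishes hour 12). The controlling bound is hour 12, so canary rollout finishes at 12 + 4 = hour 16.
Production deploy cannot start until smoke testing (finishes hour 12, plus 1-hour gap → hour 13); canary rollout (finishes hour 16). The controlling bound is hour 16, so production deploy finishes at 16 + 9 = hour 25.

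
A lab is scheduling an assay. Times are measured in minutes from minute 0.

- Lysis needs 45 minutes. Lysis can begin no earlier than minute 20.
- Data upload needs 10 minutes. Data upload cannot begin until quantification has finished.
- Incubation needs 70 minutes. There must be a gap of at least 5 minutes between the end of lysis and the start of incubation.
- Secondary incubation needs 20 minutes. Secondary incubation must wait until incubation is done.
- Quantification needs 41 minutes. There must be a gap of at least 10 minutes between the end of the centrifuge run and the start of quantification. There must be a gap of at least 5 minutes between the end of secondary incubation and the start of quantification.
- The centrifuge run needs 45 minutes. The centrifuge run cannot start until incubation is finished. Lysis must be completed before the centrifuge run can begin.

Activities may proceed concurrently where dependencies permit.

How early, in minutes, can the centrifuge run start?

Lysis cannot begin until its own release at minute 20. It runs from minute 20 to 20 + 45 = minute 65.
After lysis (finishes minute 65, plus 5-minute gap → minute 70), incubation can start at minute 70 and finishes at minute 140.
The centrifuge run waits on incubation (finishes minute 140); lysis (finishes minute 65). The latest of these is minute 140, which is the earliest the centrifuge run can start.

140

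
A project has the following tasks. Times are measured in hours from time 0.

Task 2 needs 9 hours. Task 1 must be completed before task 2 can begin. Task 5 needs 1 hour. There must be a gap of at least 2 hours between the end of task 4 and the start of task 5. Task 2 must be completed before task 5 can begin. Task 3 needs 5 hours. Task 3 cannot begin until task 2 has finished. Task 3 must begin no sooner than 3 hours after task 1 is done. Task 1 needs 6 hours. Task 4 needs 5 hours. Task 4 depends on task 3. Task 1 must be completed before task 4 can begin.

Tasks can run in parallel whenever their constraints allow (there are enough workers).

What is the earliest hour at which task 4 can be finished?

25

Task 1 has no prerequisites, so it starts at hour 0 and finishes at hour 6.
Task 2 waits on task 1 (finishes hour 6), so it starts at hour 6 and finishes at 6 + 9 = hour 15.
Task 3 has to wait for task 2 (finishes hour 15); task 1 (finishes hour 6, plus 3-hour gap → hour 9). The latest of these is hour 15, so task 3 runs hour 15 to 15 + 5 = hour 20.
Task 4 cannot start until task 3 (finishes hour 20); task 1 (finishes hour 6). The controlling bound is hour 20, so task 4 finishes at 20 + 5 = hour 25.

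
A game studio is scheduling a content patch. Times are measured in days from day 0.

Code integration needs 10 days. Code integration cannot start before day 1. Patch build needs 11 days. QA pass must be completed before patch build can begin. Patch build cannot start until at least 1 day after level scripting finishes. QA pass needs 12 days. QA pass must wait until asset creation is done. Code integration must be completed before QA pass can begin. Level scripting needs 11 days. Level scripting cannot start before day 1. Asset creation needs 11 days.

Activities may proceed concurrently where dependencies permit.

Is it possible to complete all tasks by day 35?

Code integration cannot begin until its own release at day 1. It runs from day 1 to 1 + 10 = day 11.
Level scripting cannot begin until its own release at day 1. It runs from day 1 to 1 + 11 = day 12.
Asset creation can start immediately at day 0; it finishes at day 11.
QA pass cannot start until asset creation (finishes day 11); code integration (finishes day 11). The controlling bound is day 11, so QA pass finishes at 11 + 12 = day 23.
Patch build needs all of QA pass (finishes day 23); level scripting (finishes day 12, plus 1-day gap → day 13). That puts its earliest start at day 23; it finishes at 23 + 11 = day 34.
Every task is finished by day 34, which is no later than the deadline of 35, so the schedule is feasible.

Yes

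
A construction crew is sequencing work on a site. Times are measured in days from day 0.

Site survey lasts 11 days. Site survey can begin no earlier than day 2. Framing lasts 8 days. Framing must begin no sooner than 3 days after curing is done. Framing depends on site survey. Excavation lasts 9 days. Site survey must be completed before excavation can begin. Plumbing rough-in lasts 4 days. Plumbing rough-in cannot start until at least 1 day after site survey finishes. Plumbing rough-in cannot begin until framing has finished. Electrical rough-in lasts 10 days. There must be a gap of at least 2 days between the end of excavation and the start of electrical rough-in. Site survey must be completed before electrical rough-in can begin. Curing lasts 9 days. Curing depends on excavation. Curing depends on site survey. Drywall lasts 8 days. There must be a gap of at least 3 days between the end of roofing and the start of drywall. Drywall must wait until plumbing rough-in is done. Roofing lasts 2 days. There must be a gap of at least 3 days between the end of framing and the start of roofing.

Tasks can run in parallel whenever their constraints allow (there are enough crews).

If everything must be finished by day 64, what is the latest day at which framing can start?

40

Nothing follows drywall; the deadline of day 64 is its only limit. It must start by 64 − 8 = day 56.
Roofing has to be done before drywall (must start by day 56, minus 3-day gap → day 53). That means finishing by day 53, i.e. starting by 53 − 2 = day 51.
Since drywall (must start by day 56) depends on it, plumbing rough-in must finish by day 56. Backing off its 4-day duration gives a latest start of day 52.
For framing: roofing (must start by day 51, minus 3-day gap → day 48); plumbing rough-in (must start by day 52). The most restrictive is day 48; with an 8-day duration, framing must start by day 40.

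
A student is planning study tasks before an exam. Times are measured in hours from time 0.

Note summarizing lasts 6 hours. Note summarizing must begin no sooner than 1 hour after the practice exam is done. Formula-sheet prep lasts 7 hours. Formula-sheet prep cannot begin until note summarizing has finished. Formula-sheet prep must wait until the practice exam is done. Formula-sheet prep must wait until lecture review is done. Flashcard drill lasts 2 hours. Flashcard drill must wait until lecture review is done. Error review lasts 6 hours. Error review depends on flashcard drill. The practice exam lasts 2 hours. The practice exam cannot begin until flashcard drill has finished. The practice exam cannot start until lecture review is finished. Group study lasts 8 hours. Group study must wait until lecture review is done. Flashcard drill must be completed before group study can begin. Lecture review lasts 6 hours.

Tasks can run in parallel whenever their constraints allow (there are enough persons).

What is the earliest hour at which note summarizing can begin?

11

Nothing blocks lecture review, so it runs from hour 0 to hour 6.
Flashcard drill cannot begin until lecture review (finishes hour 6). It runs from hour 6 to 6 + 2 = hour 8.
The practice exam has to wait for flashcard drill (finishes hour 8); lecture review (finishes hour 6). The latest of these is hour 8, so the practice exam runs hour 8 to 8 + 2 = hour 10.
Note summarizing waits on the practice exam (finishes hour 10, plus 1-hour gap → hour 11), so the earliest it can start is hour 11.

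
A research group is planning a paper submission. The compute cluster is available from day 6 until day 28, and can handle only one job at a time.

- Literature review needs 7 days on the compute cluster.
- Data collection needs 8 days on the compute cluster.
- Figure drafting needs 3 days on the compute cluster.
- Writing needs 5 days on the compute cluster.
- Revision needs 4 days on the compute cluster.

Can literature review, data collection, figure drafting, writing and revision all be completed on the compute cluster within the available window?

The compute cluster window is 28 − 6 = 22 days.
Running back to back, the jobs need 7 + 8 + 3 + 5 + 4 = 27 days on the compute cluster.
Since 27 > 22, they cannot all fit.

No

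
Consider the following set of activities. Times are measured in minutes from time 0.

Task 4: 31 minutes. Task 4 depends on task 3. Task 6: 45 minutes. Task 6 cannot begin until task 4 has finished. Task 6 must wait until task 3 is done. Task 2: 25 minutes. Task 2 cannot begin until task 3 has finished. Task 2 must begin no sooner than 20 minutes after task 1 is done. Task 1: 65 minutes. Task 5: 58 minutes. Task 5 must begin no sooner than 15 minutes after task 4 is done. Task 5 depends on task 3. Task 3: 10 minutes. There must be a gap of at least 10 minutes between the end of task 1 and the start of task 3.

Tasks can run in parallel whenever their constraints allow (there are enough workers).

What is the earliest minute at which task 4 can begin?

85

Nothing blocks task 1, so it runs from minute 0 to minute 65.
Task 3 cannot begin until task 1 (finishes minute 65, plus 10-minute gap → minute 75). It runs from minute 75 to 75 + 10 = minute 85.
Task 4 waits on task 3 (finishes minute 85), so the earliest it can start is minute 85.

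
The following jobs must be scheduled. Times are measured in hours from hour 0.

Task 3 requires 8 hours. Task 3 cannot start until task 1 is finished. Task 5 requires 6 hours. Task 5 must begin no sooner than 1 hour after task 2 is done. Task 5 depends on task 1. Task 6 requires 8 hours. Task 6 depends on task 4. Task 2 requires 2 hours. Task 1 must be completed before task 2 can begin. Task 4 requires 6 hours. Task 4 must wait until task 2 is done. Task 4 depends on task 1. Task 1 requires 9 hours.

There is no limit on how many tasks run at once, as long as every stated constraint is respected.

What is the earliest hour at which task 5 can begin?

Nothing blocks task 1, so it runs from hour 0 to hour 9.
Task 2 cannot begin until task 1 (finishes hour 9). It runs from hour 9 to 9 + 2 = hour 11.
Task 5 waits on task 2 (finishes hour 11, plus 1-hour gap → hour 12); task 1 (finishes hour 9). The latest of these is hour 12, which is the earliest task 5 can start.

12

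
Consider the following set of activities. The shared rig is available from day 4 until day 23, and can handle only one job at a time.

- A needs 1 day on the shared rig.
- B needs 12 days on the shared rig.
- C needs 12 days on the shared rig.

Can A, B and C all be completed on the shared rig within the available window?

No

The shared rig window is 23 − 4 = 19 days.
Running back to back, the jobs need 1 + 12 + 12 = 25 days on the shared rig.
Since 25 > 19, they cannot all fit.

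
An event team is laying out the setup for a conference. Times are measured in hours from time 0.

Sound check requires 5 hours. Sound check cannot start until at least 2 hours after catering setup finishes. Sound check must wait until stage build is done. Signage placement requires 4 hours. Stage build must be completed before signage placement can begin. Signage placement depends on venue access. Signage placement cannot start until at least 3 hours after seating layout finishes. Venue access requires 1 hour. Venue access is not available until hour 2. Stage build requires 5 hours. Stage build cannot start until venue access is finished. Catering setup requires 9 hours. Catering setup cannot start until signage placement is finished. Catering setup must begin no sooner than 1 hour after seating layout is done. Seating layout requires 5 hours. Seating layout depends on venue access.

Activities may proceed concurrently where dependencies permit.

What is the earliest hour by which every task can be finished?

Venue access cannot begin until its own release at hour 2. It runs from hour 2 to 2 + 1 = hour 3.
After venue access (finishes hour 3), seating layout can start at hour 3 and finishes at hour 8.
After venue access (finishes hour 3), stage build can start at hour 3 and finishes at hour 8.
Signage placement cannot start until stage build (finishes hour 8); venue access (finishes hour 3); seating layout (finishes hour 8, plus 3-hour gap → hour 11). The controlling bound is hour 11, so signage placement finishes at 11 + 4 = hour 15.
Catering setup needs all of signage placement (finishes hour 15); seating layout (finishes hour 8, plus 1-hour gap → hour 9). That puts its earliest start at hour 15; it finishes at 15 + 9 = hour 24.
Sound check needs all of catering setup (finishes hour 24, plus 2-hour gap → hour 26); stage build (finishes hour 8). That puts its earliest start at hour 26; it finishes at 26 + 5 = hour 31.
All tasks are finished once the last one completes. Finish times: Venue access at 3, Stage build at 8, Seating layout at 8, Signage placement at 15, Catering setup at 24, Sound check at 31. The latest is hour 31.

31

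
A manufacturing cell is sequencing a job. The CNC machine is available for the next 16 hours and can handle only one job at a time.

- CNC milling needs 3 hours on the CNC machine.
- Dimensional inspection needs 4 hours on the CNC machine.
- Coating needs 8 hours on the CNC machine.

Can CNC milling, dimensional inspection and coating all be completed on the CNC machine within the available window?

Running back to back, the jobs need 3 + 4 + 8 = 15 hours on the CNC machine.
Since 15 ≤ 16, they fit within the window.

Yes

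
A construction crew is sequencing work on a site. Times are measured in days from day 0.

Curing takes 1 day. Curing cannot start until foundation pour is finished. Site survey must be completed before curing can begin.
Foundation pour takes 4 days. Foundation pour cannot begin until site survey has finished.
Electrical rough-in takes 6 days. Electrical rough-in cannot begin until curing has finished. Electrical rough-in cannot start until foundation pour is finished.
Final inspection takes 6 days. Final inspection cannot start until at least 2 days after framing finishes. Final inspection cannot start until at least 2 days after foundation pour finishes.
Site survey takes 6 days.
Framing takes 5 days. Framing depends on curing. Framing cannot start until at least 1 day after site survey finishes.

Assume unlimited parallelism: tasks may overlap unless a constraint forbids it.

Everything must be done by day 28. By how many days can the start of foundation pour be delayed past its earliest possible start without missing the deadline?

Site survey can start immediately at day 0; it finishes at day 6.
Foundation pour cannot begin until site survey (finishes day 6). It runs from day 6 to 6 + 4 = day 10.

Working backward from the deadline:
To finish by day 28, final inspection (duration 6) must start no later than day 22.
Framing must finish before final inspection (must start by day 22, minus 2-day gap → day 20). With a 5-day duration, framing must start by 20 − 5 = day 15.
Nothing follows electrical rough-in; the deadline of day 28 is its only limit. It must start by 28 − 6 = day 22.
For curing: framing (must start by day 15); electrical rough-in (must start by day 22). The most restrictive is day 15; with a 1-day duration, curing must start by day 14.
Foundation pour has several dependents: curing (must start by day 14); electrical rough-in (must start by day 22); final inspection (must start by day 22, minus 2-day gap → day 20). The earliest of those limits is day 14, so foundation pour must start by 14 − 4 = day 10.
So foundation pour can start as early as day 6 and as late as day 10, giving 10 − 6 = 4 days of slack.

4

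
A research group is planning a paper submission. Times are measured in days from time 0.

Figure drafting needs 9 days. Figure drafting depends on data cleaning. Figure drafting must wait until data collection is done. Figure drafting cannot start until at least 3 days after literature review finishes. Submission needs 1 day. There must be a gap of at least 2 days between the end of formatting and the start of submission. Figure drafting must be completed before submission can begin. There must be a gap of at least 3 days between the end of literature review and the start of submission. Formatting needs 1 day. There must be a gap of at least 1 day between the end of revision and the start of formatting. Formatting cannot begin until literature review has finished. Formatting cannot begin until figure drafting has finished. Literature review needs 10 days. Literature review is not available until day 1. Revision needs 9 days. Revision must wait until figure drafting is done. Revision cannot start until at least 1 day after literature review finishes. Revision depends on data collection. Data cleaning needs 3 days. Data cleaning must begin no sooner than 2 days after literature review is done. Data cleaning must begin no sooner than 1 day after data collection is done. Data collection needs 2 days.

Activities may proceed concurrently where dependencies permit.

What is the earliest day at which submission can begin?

38

Data collection has no prerequisites, so it starts at day 0 and finishes at day 2.
Literature review cannot begin until its own release at day 1. It runs from day 1 to 1 + 10 = day 11.
Data cleaning cannot start until literature review (finishes day 11, plus 2-day gap → day 13); data collection (finishes day 2, plus 1-day gap → day 3). The controlling bound is day 13, so data cleaning finishes at 13 + 3 = day 16.
Figure drafting needs all of data cleaning (finishes day 16); data collection (finishes day 2); literature review (finishes day 11, plus 3-day gap → day 14). That puts its earliest start at day 16; it finishes at 16 + 9 = day 25.
Revision needs all of figure drafting (finishes day 25); literature review (finishes day 11, plus 1-day gap → day 12); data collection (finishes day 2). That puts its earliest start at day 25; it finishes at 25 + 9 = day 34.
For formatting: revision (finishes day 34, plus 1-day gap → day 35); literature review (finishes day 11); figure drafting (finishes day 25). Taking the maximum gives a start of day 35, and it finishes at 35 + 1 = day 36.
Submission waits on formatting (finishes day 36, plus 2-day gap → day 38); figure drafting (finishes day 25); literature review (finishes day 11, plus 3-day gap → day 14). The latest of these is day 38, which is the earliest submission can start.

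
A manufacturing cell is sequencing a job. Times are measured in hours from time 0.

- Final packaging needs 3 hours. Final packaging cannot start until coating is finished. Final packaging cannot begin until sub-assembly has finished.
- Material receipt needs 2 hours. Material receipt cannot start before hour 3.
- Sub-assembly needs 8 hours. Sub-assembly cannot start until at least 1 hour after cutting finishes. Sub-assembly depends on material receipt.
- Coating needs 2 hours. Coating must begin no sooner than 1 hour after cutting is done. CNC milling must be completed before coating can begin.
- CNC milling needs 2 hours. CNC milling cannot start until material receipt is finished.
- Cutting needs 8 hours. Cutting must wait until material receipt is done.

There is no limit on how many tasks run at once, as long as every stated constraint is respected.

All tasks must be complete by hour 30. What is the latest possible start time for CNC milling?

23

Final packaging must finish by hour 30; it takes 3 hours, so it must start by 30 − 3 = hour 27.
Coating must finish before final packaging (must start by hour 27). With a 2-hour duration, coating must start by 27 − 2 = hour 25.
Since coating (must start by hour 25) depends on it, CNC milling must finish by hour 25. Backing off its 2-hour duration gives a latest start of hour 23.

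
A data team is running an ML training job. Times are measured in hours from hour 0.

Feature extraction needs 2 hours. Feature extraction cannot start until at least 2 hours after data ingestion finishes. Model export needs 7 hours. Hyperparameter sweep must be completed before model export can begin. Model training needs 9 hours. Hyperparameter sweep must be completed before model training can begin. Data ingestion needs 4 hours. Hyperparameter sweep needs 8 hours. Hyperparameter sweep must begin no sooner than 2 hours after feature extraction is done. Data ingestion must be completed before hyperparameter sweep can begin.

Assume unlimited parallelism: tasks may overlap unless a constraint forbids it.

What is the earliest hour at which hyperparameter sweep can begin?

10

Nothing blocks data ingestion, so it runs from hour 0 to hour 4.
Feature extraction cannot begin until data ingestion (finishes hour 4, plus 2-hour gap → hour 6). It runs from hour 6 to 6 + 2 = hour 8.
Hyperparameter sweep waits on feature extraction (finishes hour 8, plus 2-hour gap → hour 10); data ingestion (finishes hour 4). The latest of these is hour 10, which is the earliest hyperparameter sweep can start.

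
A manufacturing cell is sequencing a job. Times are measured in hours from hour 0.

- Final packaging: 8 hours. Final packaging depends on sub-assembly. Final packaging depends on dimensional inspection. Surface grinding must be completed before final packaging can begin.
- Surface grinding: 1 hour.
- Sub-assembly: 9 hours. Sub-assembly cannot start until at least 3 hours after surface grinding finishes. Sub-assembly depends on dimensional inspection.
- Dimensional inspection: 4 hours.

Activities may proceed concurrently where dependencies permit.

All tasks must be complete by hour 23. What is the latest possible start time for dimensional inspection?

Final packaging must finish by hour 23; it takes 8 hours, so it must start by 23 − 8 = hour 15.
Since final packaging (must start by hour 15) depends on it, sub-assembly must finish by hour 15. Backing off its 9-hour duration gives a latest start of hour 6.
For dimensional inspection: sub-assembly (must start by hour 6); final packaging (must start by hour 15). The most restrictive is hour 6; with a 4-hour duration, dimensional inspection must start by hour 2.

2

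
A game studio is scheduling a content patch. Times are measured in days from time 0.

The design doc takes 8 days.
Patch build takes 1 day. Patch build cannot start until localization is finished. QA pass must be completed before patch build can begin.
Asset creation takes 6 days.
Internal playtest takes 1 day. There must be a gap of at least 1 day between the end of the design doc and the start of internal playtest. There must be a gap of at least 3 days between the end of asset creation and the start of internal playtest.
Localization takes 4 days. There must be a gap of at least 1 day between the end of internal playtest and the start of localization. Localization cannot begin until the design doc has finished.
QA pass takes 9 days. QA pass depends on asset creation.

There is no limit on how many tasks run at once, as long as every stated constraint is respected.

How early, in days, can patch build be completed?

Nothing blocks asset creation, so it runs from day 0 to day 6.
QA pass cannot begin until asset creation (finishes day 6). It runs from day 6 to 6 + 9 = day 15.
The design doc can start immediately at day 0; it finishes at day 8.
Internal playtest has to wait for the design doc (finishes day 8, plus 1-day gap → day 9); asset creation (finishes day 6, plus 3-day gap → day 9). The latest of these is day 9, so internal playtest runs day 9 to 9 + 1 = day 10.
Localization cannot start until internal playtest (finishes day 10, plus 1-day gap → day 11); the design doc (finishes day 8). The controlling bound is day 11, so localization finishes at 11 + 4 = day 15.
Patch build cannot start until localization (finishes day 15); QA pass (finishes day 15). The controlling bound is day 15, so patch build finishes at 15 + 1 = day 16.

16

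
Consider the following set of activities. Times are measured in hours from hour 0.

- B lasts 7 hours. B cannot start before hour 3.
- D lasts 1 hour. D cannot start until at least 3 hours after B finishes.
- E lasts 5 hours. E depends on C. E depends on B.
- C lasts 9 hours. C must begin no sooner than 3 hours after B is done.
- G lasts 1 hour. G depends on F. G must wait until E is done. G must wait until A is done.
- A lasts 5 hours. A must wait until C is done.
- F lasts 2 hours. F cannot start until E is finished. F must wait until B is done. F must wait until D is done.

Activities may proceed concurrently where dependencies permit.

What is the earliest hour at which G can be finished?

30

B waits on its own release at hour 3, so it starts at hour 3 and finishes at 3 + 7 = hour 10.
After B (finishes hour 10, plus 3-hour gap → hour 13), D can start at hour 13 and finishes at hour 14.
After B (finishes hour 10, plus 3-hour gap → hour 13), C can start at hour 13 and finishes at hour 22.
E cannot start until C (finishes hour 22); B (finishes hour 10). The controlling bound is hour 22, so E finishes at 22 + 5 = hour 27.
For F: E (finishes hour 27); B (finishes hour 10); D (finishes hour 14). Taking the maximum gives a start of hour 27, and it finishes at 27 + 2 = hour 29.
A cannot begin until C (finishes hour 22). It runs from hour 22 to 22 + 5 = hour 27.
G has to wait for F (finishes hour 29); E (finishes hour 27); A (finishes hour 27). The latest of these is hour 29, so G runs hour 29 to 29 + 1 = hour 30.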